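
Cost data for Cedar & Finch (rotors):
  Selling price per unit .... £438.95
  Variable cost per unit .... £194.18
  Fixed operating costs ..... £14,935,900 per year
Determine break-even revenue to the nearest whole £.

Contribution margin per unit = £438.95 − £194.18 = £244.77, a CM ratio of £244.77 ÷ £438.95 = 0.5576.
Break-even revenue = fixed costs × price ÷ CM = £14,935,900 × £438.95 ÷ £244.77 = £26,784,791.

£26,784,791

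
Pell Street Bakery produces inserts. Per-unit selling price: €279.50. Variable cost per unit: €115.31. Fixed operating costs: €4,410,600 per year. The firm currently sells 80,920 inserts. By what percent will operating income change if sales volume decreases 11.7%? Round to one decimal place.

-17.5%

Contribution at this volume is 80,920 × €164.19 = €13,286,254.80.
EBIT = €13,286,254.80 − €4,410,600 = €8,875,654.80.
So DOL = total CM / EBIT = €13,286,254.80 / €8,875,654.80 = 1.4969.
So EBIT moves 1.4969 × (-11.7%) = -17.5%.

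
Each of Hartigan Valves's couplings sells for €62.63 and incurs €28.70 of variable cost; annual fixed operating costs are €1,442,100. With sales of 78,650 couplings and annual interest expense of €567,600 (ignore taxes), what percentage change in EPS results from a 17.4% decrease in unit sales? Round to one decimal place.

-70.5%

Contribution at this volume is 78,650 × €33.93 = €2,668,594.50.
Operating income = contribution − fixed costs = €2,668,594.50 − €1,442,100 = €1,226,494.50.
Interest = €567,600.00, so EBIT − I = €658,894.50.
Degree of combined leverage = contribution ÷ (EBIT − I) = €2,668,594.50 ÷ €658,894.50 = 4.0501.
%ΔEPS = DCL × %ΔSales = 4.0501 × -17.4% = -70.5%.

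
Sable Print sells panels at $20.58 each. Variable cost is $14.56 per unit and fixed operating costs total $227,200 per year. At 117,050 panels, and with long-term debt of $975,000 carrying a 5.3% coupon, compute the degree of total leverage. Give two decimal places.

1.65

Contribution at this volume is 117,050 × $6.02 = $704,641.00.
Subtracting fixed costs: EBIT = $704,641.00 − $227,200 = $477,441.00. Interest = $51,675.00, so EBIT − I = $425,766.00.
DCL = contribution ÷ (EBIT − I) = $704,641.00 ÷ $425,766.00 = 1.6550.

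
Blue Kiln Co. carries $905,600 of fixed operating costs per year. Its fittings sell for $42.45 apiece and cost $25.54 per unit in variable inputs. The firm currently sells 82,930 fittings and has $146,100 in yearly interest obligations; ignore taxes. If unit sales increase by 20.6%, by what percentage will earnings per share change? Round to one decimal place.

At 82,930 units, contribution = 82,930 × $16.91 = $1,402,346.30.
Operating income = contribution − fixed costs = $1,402,346.30 − $905,600 = $496,746.30.
After interest of $146,100.00, pre-tax earnings = $350,646.30.
Degree of combined leverage = contribution ÷ (EBIT − I) = $1,402,346.30 ÷ $350,646.30 = 3.9993.
EPS therefore changes by 3.9993 × (+20.6%) = +82.4%.

+82.4%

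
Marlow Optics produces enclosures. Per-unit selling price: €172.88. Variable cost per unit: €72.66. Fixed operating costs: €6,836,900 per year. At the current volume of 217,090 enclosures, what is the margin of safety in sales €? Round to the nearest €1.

€25,736,833

Unit CM = price − variable cost = €172.88 − €72.66 = €100.22. Break-even units = €6,836,900 ÷ €100.22 = 68,218.92; break-even revenue = 68,218.92 × €172.88 = €11,793,686.61.
Current sales = 217,090 × €172.88 = €37,530,519.20.
Margin of safety = €37,530,519.20 − €11,793,686.61 = €25,736,833.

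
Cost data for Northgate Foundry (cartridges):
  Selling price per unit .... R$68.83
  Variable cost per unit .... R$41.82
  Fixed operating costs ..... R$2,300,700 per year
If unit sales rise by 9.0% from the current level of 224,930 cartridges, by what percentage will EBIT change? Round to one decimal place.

Total contribution margin = 224,930 × R$27.01 = R$6,075,359.30.
Operating income = contribution − fixed costs = R$6,075,359.30 − R$2,300,700 = R$3,774,659.30.
So DOL = total CM / EBIT = R$6,075,359.30 / R$3,774,659.30 = 1.6095.
Operating income changes by 1.6095 × +9.0% = +14.5%.

+14.5%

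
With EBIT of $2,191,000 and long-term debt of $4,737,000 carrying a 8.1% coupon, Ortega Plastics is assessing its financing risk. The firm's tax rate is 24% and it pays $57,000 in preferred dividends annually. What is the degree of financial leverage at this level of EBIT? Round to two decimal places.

1.26

Annual interest charges come to $383,697.00.
Pre-tax preferred-dividend burden = $57,000 ÷ (1 − 0.24) = $75,000.00.
DFL = EBIT ÷ [EBIT − I − D_p/(1−t)] = $2,191,000 ÷ [$2,191,000 − $383,697.00 − $75,000.00] = $2,191,000 ÷ $1,732,303.00 = 1.2648.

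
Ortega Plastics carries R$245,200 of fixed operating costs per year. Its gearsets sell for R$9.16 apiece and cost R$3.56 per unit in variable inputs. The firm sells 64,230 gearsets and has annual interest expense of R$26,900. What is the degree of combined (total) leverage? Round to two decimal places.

4.11

At 64,230 units, contribution = 64,230 × R$5.60 = R$359,688.00.
Subtracting fixed costs: EBIT = R$359,688.00 − R$245,200 = R$114,488.00. Interest = R$26,900.00, so EBIT − I = R$87,588.00.
Degree of total leverage = total CM / (EBIT − interest) = R$359,688.00 / R$87,588.00 = 4.1066.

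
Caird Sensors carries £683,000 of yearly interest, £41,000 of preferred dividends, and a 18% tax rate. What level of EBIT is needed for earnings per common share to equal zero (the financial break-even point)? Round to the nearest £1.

Grossing the preferred dividend up to pre-tax terms: £41,000 / (1 − 0.18) = £50,000.00.
EPS = 0 when EBIT covers interest plus the pre-tax preferred burden: £683,000 + £50,000.00 = £733,000.00.

£733,000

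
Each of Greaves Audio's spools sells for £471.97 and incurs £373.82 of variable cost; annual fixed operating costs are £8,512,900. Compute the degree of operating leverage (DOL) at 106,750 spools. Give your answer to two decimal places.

5.33

Contribution at this volume is 106,750 × £98.15 = £10,477,512.50.
EBIT = £10,477,512.50 − £8,512,900 = £1,964,612.50.
So DOL = total CM / EBIT = £10,477,512.50 / £1,964,612.50 = 5.3331.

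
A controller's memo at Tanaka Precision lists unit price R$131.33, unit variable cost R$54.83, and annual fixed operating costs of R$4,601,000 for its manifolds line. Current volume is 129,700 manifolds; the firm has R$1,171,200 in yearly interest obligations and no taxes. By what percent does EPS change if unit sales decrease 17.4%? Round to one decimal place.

-41.6%

Total contribution margin = 129,700 × R$76.50 = R$9,922,050.00.
EBIT = R$9,922,050.00 − R$4,601,000 = R$5,321,050.00.
After interest of R$1,171,200.00, pre-tax earnings = R$4,149,850.00.
DCL = total CM / (EBIT − I) = R$9,922,050.00 / R$4,149,850.00 = 2.3909.
%ΔEPS = DCL × %ΔSales = 2.3909 × -17.4% = -41.6%.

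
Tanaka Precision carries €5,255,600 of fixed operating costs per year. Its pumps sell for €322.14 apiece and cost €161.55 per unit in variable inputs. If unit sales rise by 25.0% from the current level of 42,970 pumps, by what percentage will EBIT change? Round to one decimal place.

+104.9%

Contribution at this volume is 42,970 × €160.59 = €6,900,552.30.
EBIT = €6,900,552.30 − €5,255,600 = €1,644,952.30.
So DOL = total CM / EBIT = €6,900,552.30 / €1,644,952.30 = 4.1950.
So EBIT moves 4.1950 × (+25.0%) = +104.9%.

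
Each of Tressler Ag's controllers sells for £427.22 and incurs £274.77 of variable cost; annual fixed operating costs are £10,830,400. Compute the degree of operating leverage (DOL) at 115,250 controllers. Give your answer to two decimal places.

2.61

Contribution at this volume is 115,250 × £152.45 = £17,569,862.50.
Subtracting fixed costs: EBIT = £17,569,862.50 − £10,830,400 = £6,739,462.50.
Degree of operating leverage = £17,569,862.50 / £6,739,462.50 = 2.6070.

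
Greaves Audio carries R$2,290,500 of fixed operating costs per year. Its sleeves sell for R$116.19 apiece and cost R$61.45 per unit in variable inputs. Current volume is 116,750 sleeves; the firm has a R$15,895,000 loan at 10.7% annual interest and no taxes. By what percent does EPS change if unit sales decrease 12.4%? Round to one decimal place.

-33.0%

Contribution at this volume is 116,750 × R$54.74 = R$6,390,895.00.
Operating income = contribution − fixed costs = R$6,390,895.00 − R$2,290,500 = R$4,100,395.00.
Interest = R$1,700,765.00, so EBIT − I = R$2,399,630.00.
DCL = total CM / (EBIT − I) = R$6,390,895.00 / R$2,399,630.00 = 2.6633.
EPS therefore changes by 2.6633 × (-12.4%) = -33.0%.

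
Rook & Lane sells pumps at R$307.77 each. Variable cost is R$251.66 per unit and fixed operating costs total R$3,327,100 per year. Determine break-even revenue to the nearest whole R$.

R$18,249,538

Contribution margin per unit = R$307.77 − R$251.66 = R$56.11, a CM ratio of R$56.11 ÷ R$307.77 = 0.1823.
Break-even revenue = fixed costs × price ÷ CM = R$3,327,100 × R$307.77 ÷ R$56.11 = R$18,249,538.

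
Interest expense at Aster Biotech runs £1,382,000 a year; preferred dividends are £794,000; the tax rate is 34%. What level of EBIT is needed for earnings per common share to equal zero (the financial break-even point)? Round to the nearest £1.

£2,585,030

Preferred dividends are paid after tax, so their pre-tax equivalent is £794,000 ÷ (1 − 0.34) = £1,203,030.30.
EPS = 0 when EBIT covers interest plus the pre-tax preferred burden: £1,382,000 + £1,203,030.30 = £2,585,030.30.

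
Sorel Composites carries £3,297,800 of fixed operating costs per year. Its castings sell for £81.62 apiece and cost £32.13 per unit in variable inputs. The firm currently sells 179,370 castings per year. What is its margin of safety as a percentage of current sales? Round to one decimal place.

Each unit contributes £81.62 − £32.13 = £49.49. Break-even units = £3,297,800 ÷ £49.49 = 66,635.68; break-even revenue = 66,635.68 × £81.62 = £5,438,804.53.
Current sales = 179,370 × £81.62 = £14,640,179.40.
Margin of safety = (£14,640,179.40 − £5,438,804.53) ÷ £14,640,179.40 = 62.9%.

62.9%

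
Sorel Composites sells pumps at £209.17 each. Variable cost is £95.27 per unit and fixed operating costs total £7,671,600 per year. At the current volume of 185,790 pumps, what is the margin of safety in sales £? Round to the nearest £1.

Contribution margin per unit = £209.17 − £95.27 = £113.90. Break-even units = £7,671,600 ÷ £113.90 = 67,353.82; break-even revenue = 67,353.82 × £209.17 = £14,088,398.35.
Actual sales revenue = 185,790 × £209.17 = £38,861,694.30.
Margin of safety = £38,861,694.30 − £14,088,398.35 = £24,773,296.

£24,773,296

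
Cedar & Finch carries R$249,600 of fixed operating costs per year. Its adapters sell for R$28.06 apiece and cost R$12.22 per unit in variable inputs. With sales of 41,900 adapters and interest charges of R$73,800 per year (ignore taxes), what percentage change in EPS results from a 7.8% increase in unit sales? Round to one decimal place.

+15.2%

At 41,900 units, contribution = 41,900 × R$15.84 = R$663,696.00.
Operating income = contribution − fixed costs = R$663,696.00 − R$249,600 = R$414,096.00.
Interest = R$73,800.00, so EBIT − I = R$340,296.00.
Degree of combined leverage = contribution ÷ (EBIT − I) = R$663,696.00 ÷ R$340,296.00 = 1.9503.
EPS therefore changes by 1.9503 × (+7.8%) = +15.2%.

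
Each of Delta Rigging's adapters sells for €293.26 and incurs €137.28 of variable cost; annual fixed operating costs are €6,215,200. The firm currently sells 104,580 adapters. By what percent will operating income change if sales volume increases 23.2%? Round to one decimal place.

Contribution at this volume is 104,580 × €155.98 = €16,312,388.40.
Subtracting fixed costs: EBIT = €16,312,388.40 − €6,215,200 = €10,097,188.40.
Degree of operating leverage = €16,312,388.40 / €10,097,188.40 = 1.6155.
%ΔEBIT = DOL × %ΔSales = 1.6155 × +23.2% = +37.5%.

+37.5%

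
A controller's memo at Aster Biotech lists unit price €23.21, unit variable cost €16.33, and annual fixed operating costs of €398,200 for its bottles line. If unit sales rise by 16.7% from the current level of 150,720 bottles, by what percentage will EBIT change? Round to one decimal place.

+27.1%

At 150,720 units, contribution = 150,720 × €6.88 = €1,036,953.60.
Operating income = contribution − fixed costs = €1,036,953.60 − €398,200 = €638,753.60.
So DOL = total CM / EBIT = €1,036,953.60 / €638,753.60 = 1.6234.
Operating income changes by 1.6234 × +16.7% = +27.1%.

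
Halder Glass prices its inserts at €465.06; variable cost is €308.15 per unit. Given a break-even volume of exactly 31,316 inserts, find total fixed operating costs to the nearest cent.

Unit CM = price − variable cost = €465.06 − €308.15 = €156.91.
Fixed costs = break-even units × CM = 31,316 × €156.91 = €4,913,793.56.

€4,913,793.56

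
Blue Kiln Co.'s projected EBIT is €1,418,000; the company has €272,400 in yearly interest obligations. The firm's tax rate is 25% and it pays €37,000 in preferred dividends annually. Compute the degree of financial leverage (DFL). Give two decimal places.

1.29

Annual interest charges come to €272,400.00.
Preferred dividends grossed up pre-tax: €37,000 / (1 − 0.25) = €49,333.33.
DFL = EBIT ÷ [EBIT − I − D_p/(1−t)] = €1,418,000 ÷ [€1,418,000 − €272,400.00 − €49,333.33] = €1,418,000 ÷ €1,096,266.67 = 1.2935.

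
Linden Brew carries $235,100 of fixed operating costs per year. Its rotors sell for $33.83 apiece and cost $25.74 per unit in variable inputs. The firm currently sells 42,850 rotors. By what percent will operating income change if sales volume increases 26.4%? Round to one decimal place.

Total contribution margin = 42,850 × $8.09 = $346,656.50.
Subtracting fixed costs: EBIT = $346,656.50 − $235,100 = $111,556.50.
DOL = contribution ÷ EBIT = $346,656.50 ÷ $111,556.50 = 3.1075.
So EBIT moves 3.1075 × (+26.4%) = +82.0%.

+82.0%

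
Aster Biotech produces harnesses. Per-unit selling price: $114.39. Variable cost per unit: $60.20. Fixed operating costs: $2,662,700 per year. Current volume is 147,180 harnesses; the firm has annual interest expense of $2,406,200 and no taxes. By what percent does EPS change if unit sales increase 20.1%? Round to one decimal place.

Contribution at this volume is 147,180 × $54.19 = $7,975,684.20.
Operating income = contribution − fixed costs = $7,975,684.20 − $2,662,700 = $5,312,984.20.
Interest = $2,406,200.00, so EBIT − I = $2,906,784.20.
DCL = total CM / (EBIT − I) = $7,975,684.20 / $2,906,784.20 = 2.7438.
EPS therefore changes by 2.7438 × (+20.1%) = +55.2%.

+55.2%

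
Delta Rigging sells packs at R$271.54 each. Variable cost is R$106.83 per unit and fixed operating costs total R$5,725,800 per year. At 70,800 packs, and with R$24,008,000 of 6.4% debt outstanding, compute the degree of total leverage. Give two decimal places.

2.65

Total contribution margin = 70,800 × R$164.71 = R$11,661,468.00.
EBIT = R$11,661,468.00 − R$5,725,800 = R$5,935,668.00. Interest = R$1,536,512.00.
DOL = R$11,661,468.00 ÷ R$5,935,668.00 = 1.9646; DFL = R$5,935,668.00 ÷ R$4,399,156.00 = 1.3493.
Combined leverage = 1.9646 × 1.3493 = 2.6508.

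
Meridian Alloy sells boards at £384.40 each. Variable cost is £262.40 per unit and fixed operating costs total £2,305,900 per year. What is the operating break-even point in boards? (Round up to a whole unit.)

Unit CM = price − variable cost = £384.40 − £262.40 = £122.00.
Break-even Q = £2,305,900 / £122.00 = 18,900.82 → 18,901 boards.

18,901 boards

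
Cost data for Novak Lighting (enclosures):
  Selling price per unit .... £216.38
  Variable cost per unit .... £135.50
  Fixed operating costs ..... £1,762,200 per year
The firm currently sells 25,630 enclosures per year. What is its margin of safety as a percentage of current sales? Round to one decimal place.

Contribution margin per unit = £216.38 − £135.50 = £80.88. Break-even units = £1,762,200 ÷ £80.88 = 21,787.83; break-even revenue = 21,787.83 × £216.38 = £4,714,451.48.
Current sales = 25,630 × £216.38 = £5,545,819.40.
Margin of safety = (£5,545,819.40 − £4,714,451.48) ÷ £5,545,819.40 = 15.0%.

15.0%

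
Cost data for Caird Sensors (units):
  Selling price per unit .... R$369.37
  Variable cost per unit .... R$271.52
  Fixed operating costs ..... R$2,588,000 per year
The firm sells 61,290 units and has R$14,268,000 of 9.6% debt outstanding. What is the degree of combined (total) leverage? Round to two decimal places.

2.94

Total contribution margin = 61,290 × R$97.85 = R$5,997,226.50.
Operating income = contribution − fixed costs = R$5,997,226.50 − R$2,588,000 = R$3,409,226.50. Interest = R$1,369,728.00, so EBIT − I = R$2,039,498.50.
Degree of total leverage = total CM / (EBIT − interest) = R$5,997,226.50 / R$2,039,498.50 = 2.9405.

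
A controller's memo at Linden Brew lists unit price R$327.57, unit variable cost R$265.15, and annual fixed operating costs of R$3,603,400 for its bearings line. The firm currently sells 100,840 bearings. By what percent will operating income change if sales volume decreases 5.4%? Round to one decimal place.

-12.6%

Total contribution margin = 100,840 × R$62.42 = R$6,294,432.80.
EBIT = R$6,294,432.80 − R$3,603,400 = R$2,691,032.80.
So DOL = total CM / EBIT = R$6,294,432.80 / R$2,691,032.80 = 2.3390.
Operating income changes by 2.3390 × -5.4% = -12.6%.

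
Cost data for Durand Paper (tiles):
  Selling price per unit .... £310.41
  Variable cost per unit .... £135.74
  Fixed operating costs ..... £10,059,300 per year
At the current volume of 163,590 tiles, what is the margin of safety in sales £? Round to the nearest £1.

Contribution margin per unit = £310.41 − £135.74 = £174.67. Break-even units = £10,059,300 ÷ £174.67 = 57,590.31; break-even revenue = 57,590.31 × £310.41 = £17,876,609.11.
Current sales = 163,590 × £310.41 = £50,779,971.90.
Margin of safety = £50,779,971.90 − £17,876,609.11 = £32,903,363.

£32,903,363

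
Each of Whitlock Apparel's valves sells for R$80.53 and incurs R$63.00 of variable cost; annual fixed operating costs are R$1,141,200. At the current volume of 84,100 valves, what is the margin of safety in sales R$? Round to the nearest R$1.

Each unit contributes R$80.53 − R$63.00 = R$17.53. Break-even units = R$1,141,200 ÷ R$17.53 = 65,099.83; break-even revenue = 65,099.83 × R$80.53 = R$5,242,489.22.
Current sales = 84,100 × R$80.53 = R$6,772,573.00.
Margin of safety = R$6,772,573.00 − R$5,242,489.22 = R$1,530,084.

R$1,530,084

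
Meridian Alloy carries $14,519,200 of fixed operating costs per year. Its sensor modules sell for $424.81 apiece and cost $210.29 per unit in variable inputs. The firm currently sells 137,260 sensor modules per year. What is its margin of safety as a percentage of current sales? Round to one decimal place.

50.7%

Contribution margin per unit = $424.81 − $210.29 = $214.52. Break-even units = $14,519,200 ÷ $214.52 = 67,682.27; break-even revenue = 67,682.27 × $424.81 = $28,752,104.01.
Actual sales revenue = 137,260 × $424.81 = $58,309,420.60.
Margin of safety = ($58,309,420.60 − $28,752,104.01) ÷ $58,309,420.60 = 50.7%.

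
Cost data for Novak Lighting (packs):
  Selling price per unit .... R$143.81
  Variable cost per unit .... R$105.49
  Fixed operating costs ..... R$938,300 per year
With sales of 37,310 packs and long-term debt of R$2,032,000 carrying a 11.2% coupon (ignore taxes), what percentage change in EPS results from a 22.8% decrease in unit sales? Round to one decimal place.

-123.6%

Total contribution margin = 37,310 × R$38.32 = R$1,429,719.20.
Operating income = contribution − fixed costs = R$1,429,719.20 − R$938,300 = R$491,419.20.
After interest of R$227,584.00, pre-tax earnings = R$263,835.20.
Degree of combined leverage = contribution ÷ (EBIT − I) = R$1,429,719.20 ÷ R$263,835.20 = 5.4190.
%ΔEPS = DCL × %ΔSales = 5.4190 × -22.8% = -123.6%.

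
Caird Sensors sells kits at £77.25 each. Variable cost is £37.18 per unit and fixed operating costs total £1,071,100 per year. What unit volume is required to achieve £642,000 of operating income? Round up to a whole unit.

Each unit contributes £77.25 − £37.18 = £40.07.
Units = (FC + target) / CM = (£1,071,100 + £642,000) / £40.07 = 42,752.68, so 42,753 kits.

42,753 kits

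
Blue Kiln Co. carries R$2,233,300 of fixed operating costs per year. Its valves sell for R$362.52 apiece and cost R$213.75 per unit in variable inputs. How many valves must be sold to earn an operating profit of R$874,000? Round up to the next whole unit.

20,887 valves

Contribution margin per unit = R$362.52 − R$213.75 = R$148.77.
Need Q such that Q × R$148.77 − R$2,233,300 = R$874,000, i.e. Q = R$3,107,300 / R$148.77 = 20,886.60 → 20,887.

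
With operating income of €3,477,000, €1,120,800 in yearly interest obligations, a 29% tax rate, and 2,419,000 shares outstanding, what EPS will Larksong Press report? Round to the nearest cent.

Interest = €1,120,800.00, so EBT = €3,477,000 − €1,120,800.00 = €2,356,200.00.
Net income = €2,356,200.00 × (1 − 0.29) = €1,672,902.00.
Per share: €1,672,902.00 / 2,419,000 shares = €0.69.

€0.69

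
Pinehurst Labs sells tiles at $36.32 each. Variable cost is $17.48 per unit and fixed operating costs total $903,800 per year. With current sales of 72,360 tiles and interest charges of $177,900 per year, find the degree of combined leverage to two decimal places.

Total contribution margin = 72,360 × $18.84 = $1,363,262.40.
Subtracting fixed costs: EBIT = $1,363,262.40 − $903,800 = $459,462.40. Interest = $177,900.00, so EBIT − I = $281,562.40.
Degree of total leverage = total CM / (EBIT − interest) = $1,363,262.40 / $281,562.40 = 4.8418.

4.84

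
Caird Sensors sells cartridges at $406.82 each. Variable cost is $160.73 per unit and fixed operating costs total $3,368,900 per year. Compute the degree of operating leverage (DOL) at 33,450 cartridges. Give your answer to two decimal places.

At 33,450 units, contribution = 33,450 × $246.09 = $8,231,710.50.
Operating income = contribution − fixed costs = $8,231,710.50 − $3,368,900 = $4,862,810.50.
So DOL = total CM / EBIT = $8,231,710.50 / $4,862,810.50 = 1.6928.

1.69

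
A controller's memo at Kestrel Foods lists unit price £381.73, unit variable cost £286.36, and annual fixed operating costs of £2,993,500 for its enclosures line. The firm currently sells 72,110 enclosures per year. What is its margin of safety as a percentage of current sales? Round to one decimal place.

56.5%

Each unit contributes £381.73 − £286.36 = £95.37. Break-even units = £2,993,500 ÷ £95.37 = 31,388.28; break-even revenue = 31,388.28 × £381.73 = £11,981,847.07.
Actual sales revenue = 72,110 × £381.73 = £27,526,550.30.
Margin of safety = (£27,526,550.30 − £11,981,847.07) ÷ £27,526,550.30 = 56.5%.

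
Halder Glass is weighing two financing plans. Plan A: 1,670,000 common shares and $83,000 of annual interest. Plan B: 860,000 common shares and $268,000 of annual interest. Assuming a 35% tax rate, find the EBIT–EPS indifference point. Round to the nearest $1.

$464,420

At indifference, (EBIT − 83,000)(1 − t)/1,670,000 = (EBIT − 268,000)(1 − t)/860,000.
The (1 − t) factor cancels: (EBIT − 83,000) × 860,000 = (EBIT − 268,000) × 1,670,000.
EBIT × (1,670,000 − 860,000) = 268,000 × 1,670,000 − 83,000 × 860,000 = 376,180,000,000, so EBIT = 376,180,000,000 ÷ 810,000 = 464,419.75.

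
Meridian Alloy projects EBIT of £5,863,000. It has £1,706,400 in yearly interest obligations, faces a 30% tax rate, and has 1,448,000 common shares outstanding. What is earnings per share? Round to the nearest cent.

£2.01

Interest = £1,706,400.00, so EBT = £5,863,000 − £1,706,400.00 = £4,156,600.00.
Net income = £4,156,600.00 × (1 − 0.30) = £2,909,620.00.
EPS = £2,909,620.00 ÷ 1,448,000 = £2.01.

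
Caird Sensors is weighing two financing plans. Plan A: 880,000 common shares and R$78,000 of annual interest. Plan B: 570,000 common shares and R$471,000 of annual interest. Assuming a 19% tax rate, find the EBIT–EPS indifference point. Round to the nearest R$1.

R$1,193,613

At indifference, (EBIT − 78,000)(1 − t)/880,000 = (EBIT − 471,000)(1 − t)/570,000.
Cancelling (1 − t) and cross-multiplying: 570,000·(EBIT − 78,000) = 880,000·(EBIT − 471,000).
EBIT × (880,000 − 570,000) = 471,000 × 880,000 − 78,000 × 570,000 = 370,020,000,000, so EBIT = 370,020,000,000 ÷ 310,000 = 1,193,612.90.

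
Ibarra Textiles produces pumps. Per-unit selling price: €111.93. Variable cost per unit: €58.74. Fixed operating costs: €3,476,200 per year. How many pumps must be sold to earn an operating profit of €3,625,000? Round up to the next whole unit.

133,507 pumps

Contribution margin per unit = €111.93 − €58.74 = €53.19.
Required volume = (fixed costs + target profit) ÷ CM = (€3,476,200 + €3,625,000) ÷ €53.19 = 133,506.30, so 133,507 pumps.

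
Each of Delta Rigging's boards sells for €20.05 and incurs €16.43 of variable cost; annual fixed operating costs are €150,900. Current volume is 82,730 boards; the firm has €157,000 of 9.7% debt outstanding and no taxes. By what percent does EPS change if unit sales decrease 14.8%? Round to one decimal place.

-33.2%

At 82,730 units, contribution = 82,730 × €3.62 = €299,482.60.
Operating income = contribution − fixed costs = €299,482.60 − €150,900 = €148,582.60.
Interest = €15,229.00, so EBIT − I = €133,353.60.
DCL = total CM / (EBIT − I) = €299,482.60 / €133,353.60 = 2.2458.
EPS therefore changes by 2.2458 × (-14.8%) = -33.2%.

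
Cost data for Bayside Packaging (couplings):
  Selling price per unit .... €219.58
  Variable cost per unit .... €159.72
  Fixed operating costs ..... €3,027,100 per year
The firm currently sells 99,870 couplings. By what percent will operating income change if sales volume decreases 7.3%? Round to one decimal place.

Contribution at this volume is 99,870 × €59.86 = €5,978,218.20.
Subtracting fixed costs: EBIT = €5,978,218.20 − €3,027,100 = €2,951,118.20.
DOL = contribution ÷ EBIT = €5,978,218.20 ÷ €2,951,118.20 = 2.0257.
%ΔEBIT = DOL × %ΔSales = 2.0257 × -7.3% = -14.8%.

-14.8%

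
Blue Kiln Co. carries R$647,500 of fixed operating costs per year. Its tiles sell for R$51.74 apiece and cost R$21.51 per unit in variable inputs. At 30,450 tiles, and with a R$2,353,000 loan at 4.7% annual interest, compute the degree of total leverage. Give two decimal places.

5.67

Contribution at this volume is 30,450 × R$30.23 = R$920,503.50.
Operating income = contribution − fixed costs = R$920,503.50 − R$647,500 = R$273,003.50. Interest = R$110,591.00, so EBIT − I = R$162,412.50.
Degree of total leverage = total CM / (EBIT − interest) = R$920,503.50 / R$162,412.50 = 5.6677.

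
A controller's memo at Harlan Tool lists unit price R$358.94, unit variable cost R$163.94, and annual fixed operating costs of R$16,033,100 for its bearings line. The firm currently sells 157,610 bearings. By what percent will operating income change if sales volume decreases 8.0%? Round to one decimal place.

Total contribution margin = 157,610 × R$195.00 = R$30,733,950.00.
Subtracting fixed costs: EBIT = R$30,733,950.00 − R$16,033,100 = R$14,700,850.00.
Degree of operating leverage = R$30,733,950.00 / R$14,700,850.00 = 2.0906.
Operating income changes by 2.0906 × -8.0% = -16.7%.

-16.7%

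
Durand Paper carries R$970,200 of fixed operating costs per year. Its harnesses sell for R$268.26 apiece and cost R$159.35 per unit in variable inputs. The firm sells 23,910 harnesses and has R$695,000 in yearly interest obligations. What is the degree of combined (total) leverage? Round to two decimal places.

Total contribution margin = 23,910 × R$108.91 = R$2,604,038.10.
EBIT = R$2,604,038.10 − R$970,200 = R$1,633,838.10. Interest = R$695,000.00.
DOL = R$2,604,038.10 ÷ R$1,633,838.10 = 1.5938; DFL = R$1,633,838.10 ÷ R$938,838.10 = 1.7403.
Combined leverage = 1.5938 × 1.7403 = 2.7737.

2.77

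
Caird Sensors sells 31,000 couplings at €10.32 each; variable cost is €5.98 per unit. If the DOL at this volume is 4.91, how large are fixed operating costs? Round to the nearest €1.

€107,139

At 31,000 units, contribution = 31,000 × €4.34 = €134,540.00.
Since DOL = CM ÷ EBIT, EBIT = €134,540.00 ÷ 4.91 = €27,401.22.
And FC = contribution − EBIT = €134,540.00 − €27,401.22 = €107,139.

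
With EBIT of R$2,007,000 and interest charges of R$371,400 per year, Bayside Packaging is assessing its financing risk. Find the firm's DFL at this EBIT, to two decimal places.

1.23

Interest = R$371,400.00.
Degree of financial leverage = EBIT / (EBIT − interest) = R$2,007,000 / R$1,635,600.00 = 1.2271.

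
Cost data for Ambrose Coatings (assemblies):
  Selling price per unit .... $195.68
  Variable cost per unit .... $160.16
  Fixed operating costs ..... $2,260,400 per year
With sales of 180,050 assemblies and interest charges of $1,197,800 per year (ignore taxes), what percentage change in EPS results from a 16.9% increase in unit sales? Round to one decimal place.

Contribution at this volume is 180,050 × $35.52 = $6,395,376.00.
Subtracting fixed costs: EBIT = $6,395,376.00 − $2,260,400 = $4,134,976.00.
Interest = $1,197,800.00, so EBIT − I = $2,937,176.00.
Degree of combined leverage = contribution ÷ (EBIT − I) = $6,395,376.00 ÷ $2,937,176.00 = 2.1774.
EPS therefore changes by 2.1774 × (+16.9%) = +36.8%.

+36.8%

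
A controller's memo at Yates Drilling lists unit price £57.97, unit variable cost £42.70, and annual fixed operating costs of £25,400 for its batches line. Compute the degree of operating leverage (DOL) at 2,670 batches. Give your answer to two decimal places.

At 2,670 units, contribution = 2,670 × £15.27 = £40,770.90.
EBIT = £40,770.90 − £25,400 = £15,370.90.
DOL = contribution ÷ EBIT = £40,770.90 ÷ £15,370.90 = 2.6525.

2.65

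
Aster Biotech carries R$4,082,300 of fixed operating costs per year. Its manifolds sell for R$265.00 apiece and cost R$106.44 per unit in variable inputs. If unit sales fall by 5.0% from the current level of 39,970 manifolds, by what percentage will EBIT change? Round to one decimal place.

-14.1%

Contribution at this volume is 39,970 × R$158.56 = R$6,337,643.20.
Subtracting fixed costs: EBIT = R$6,337,643.20 − R$4,082,300 = R$2,255,343.20.
Degree of operating leverage = R$6,337,643.20 / R$2,255,343.20 = 2.8101.
So EBIT moves 2.8101 × (-5.0%) = -14.1%.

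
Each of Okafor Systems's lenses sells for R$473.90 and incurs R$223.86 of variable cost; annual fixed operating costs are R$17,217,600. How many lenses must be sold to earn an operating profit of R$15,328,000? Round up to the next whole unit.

130,162 lenses

Each unit contributes R$473.90 − R$223.86 = R$250.04.
Units = (FC + target) / CM = (R$17,217,600 + R$15,328,000) / R$250.04 = 130,161.57, so 130,162 lenses.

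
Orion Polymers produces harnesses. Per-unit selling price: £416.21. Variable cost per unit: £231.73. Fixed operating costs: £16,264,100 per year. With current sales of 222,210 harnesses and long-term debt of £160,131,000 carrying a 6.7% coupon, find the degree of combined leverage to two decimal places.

At 222,210 units, contribution = 222,210 × £184.48 = £40,993,300.80.
Subtracting fixed costs: EBIT = £40,993,300.80 − £16,264,100 = £24,729,200.80. Interest = £10,728,777.00, so EBIT − I = £14,000,423.80.
Degree of total leverage = total CM / (EBIT − interest) = £40,993,300.80 / £14,000,423.80 = 2.9280.

2.93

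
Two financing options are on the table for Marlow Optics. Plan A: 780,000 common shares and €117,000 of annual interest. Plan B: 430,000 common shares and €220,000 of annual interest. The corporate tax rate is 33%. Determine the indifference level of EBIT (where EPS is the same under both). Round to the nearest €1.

€346,543

Set EPS_A = EPS_B: (EBIT − €117,000)(1 − 0.33) ÷ 780,000 = (EBIT − €220,000)(1 − 0.33) ÷ 430,000.
Cancelling (1 − t) and cross-multiplying: 430,000·(EBIT − 117,000) = 780,000·(EBIT − 220,000).
Solving, EBIT = (220,000·780,000 − 117,000·430,000) / (780,000 − 430,000) = 121,290,000,000 / 350,000 = 346,542.86.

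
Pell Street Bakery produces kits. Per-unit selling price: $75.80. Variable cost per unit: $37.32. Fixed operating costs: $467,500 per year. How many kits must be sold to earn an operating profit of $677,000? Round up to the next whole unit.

Each unit contributes $75.80 − $37.32 = $38.48.
Need Q such that Q × $38.48 − $467,500 = $677,000, i.e. Q = $1,144,500 / $38.48 = 29,742.72 → 29,743.

29,743 kits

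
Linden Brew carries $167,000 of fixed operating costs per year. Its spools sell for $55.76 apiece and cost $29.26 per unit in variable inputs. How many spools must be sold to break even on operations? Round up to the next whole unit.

Contribution margin per unit = $55.76 − $29.26 = $26.50.
Break-even volume = fixed costs ÷ CM per unit = $167,000 ÷ $26.50 = 6,301.89, so 6,302 spools.

6,302 spools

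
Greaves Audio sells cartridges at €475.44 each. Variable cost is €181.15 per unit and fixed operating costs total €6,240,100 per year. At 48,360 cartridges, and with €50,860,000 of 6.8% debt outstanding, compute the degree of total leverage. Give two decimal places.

Contribution at this volume is 48,360 × €294.29 = €14,231,864.40.
Subtracting fixed costs: EBIT = €14,231,864.40 − €6,240,100 = €7,991,764.40. Interest = €3,458,480.00, so EBIT − I = €4,533,284.40.
DCL = contribution ÷ (EBIT − I) = €14,231,864.40 ÷ €4,533,284.40 = 3.1394.

3.14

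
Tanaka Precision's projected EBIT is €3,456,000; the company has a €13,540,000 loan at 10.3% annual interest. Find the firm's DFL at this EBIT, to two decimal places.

Annual interest charges come to €1,394,620.00.
DFL = EBIT ÷ (EBIT − I) = €3,456,000 ÷ (€3,456,000 − €1,394,620.00) = €3,456,000 ÷ €2,061,380.00 = 1.6765.

1.68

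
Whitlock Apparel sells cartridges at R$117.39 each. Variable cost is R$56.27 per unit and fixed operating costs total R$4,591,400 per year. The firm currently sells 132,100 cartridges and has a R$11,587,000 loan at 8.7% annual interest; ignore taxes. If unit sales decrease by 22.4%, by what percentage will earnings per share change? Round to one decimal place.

At 132,100 units, contribution = 132,100 × R$61.12 = R$8,073,952.00.
EBIT = R$8,073,952.00 − R$4,591,400 = R$3,482,552.00.
Interest = R$1,008,069.00, so EBIT − I = R$2,474,483.00.
DCL = total CM / (EBIT − I) = R$8,073,952.00 / R$2,474,483.00 = 3.2629.
%ΔEPS = DCL × %ΔSales = 3.2629 × -22.4% = -73.1%.

-73.1%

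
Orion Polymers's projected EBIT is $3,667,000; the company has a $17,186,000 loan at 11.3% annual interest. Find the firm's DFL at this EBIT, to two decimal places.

2.13

Annual interest charges come to $1,942,018.00.
Degree of financial leverage = EBIT / (EBIT − interest) = $3,667,000 / $1,724,982.00 = 2.1258.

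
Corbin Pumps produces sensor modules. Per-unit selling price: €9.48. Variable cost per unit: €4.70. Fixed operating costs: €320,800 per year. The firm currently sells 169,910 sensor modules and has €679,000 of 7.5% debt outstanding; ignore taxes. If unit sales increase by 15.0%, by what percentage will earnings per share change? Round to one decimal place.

Contribution at this volume is 169,910 × €4.78 = €812,169.80.
Operating income = contribution − fixed costs = €812,169.80 − €320,800 = €491,369.80.
After interest of €50,925.00, pre-tax earnings = €440,444.80.
DCL = total CM / (EBIT − I) = €812,169.80 / €440,444.80 = 1.8440.
%ΔEPS = DCL × %ΔSales = 1.8440 × +15.0% = +27.7%.

+27.7%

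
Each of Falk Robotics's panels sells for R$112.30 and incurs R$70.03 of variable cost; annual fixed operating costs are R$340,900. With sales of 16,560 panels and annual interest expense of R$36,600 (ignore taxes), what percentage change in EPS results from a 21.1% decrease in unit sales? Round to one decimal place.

Total contribution margin = 16,560 × R$42.27 = R$699,991.20.
Subtracting fixed costs: EBIT = R$699,991.20 − R$340,900 = R$359,091.20.
After interest of R$36,600.00, pre-tax earnings = R$322,491.20.
Degree of combined leverage = contribution ÷ (EBIT − I) = R$699,991.20 ÷ R$322,491.20 = 2.1706.
EPS therefore changes by 2.1706 × (-21.1%) = -45.8%.

-45.8%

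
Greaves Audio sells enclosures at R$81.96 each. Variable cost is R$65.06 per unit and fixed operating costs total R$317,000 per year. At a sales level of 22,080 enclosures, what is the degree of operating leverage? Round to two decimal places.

Contribution at this volume is 22,080 × R$16.90 = R$373,152.00.
EBIT = R$373,152.00 − R$317,000 = R$56,152.00.
Degree of operating leverage = R$373,152.00 / R$56,152.00 = 6.6454.

6.65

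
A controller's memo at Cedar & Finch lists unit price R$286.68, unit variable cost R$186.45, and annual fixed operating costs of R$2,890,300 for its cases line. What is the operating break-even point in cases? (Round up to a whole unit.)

28,837 cases

Contribution margin per unit = R$286.68 − R$186.45 = R$100.23.
Break-even volume = fixed costs ÷ CM per unit = R$2,890,300 ÷ R$100.23 = 28,836.68, so 28,837 cases.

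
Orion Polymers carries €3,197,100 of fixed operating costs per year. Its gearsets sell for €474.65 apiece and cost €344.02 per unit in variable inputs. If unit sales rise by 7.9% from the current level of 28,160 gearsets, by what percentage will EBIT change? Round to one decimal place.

Contribution at this volume is 28,160 × €130.63 = €3,678,540.80.
Subtracting fixed costs: EBIT = €3,678,540.80 − €3,197,100 = €481,440.80.
So DOL = total CM / EBIT = €3,678,540.80 / €481,440.80 = 7.6407.
%ΔEBIT = DOL × %ΔSales = 7.6407 × +7.9% = +60.4%.

+60.4%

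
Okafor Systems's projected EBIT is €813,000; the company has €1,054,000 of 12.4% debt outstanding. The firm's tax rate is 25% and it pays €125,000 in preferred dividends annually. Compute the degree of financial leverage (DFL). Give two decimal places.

1.58

Annual interest charges come to €130,696.00.
Pre-tax preferred-dividend burden = €125,000 ÷ (1 − 0.25) = €166,666.67.
DFL = EBIT ÷ [EBIT − I − D_p/(1−t)] = €813,000 ÷ [€813,000 − €130,696.00 − €166,666.67] = €813,000 ÷ €515,637.33 = 1.5767.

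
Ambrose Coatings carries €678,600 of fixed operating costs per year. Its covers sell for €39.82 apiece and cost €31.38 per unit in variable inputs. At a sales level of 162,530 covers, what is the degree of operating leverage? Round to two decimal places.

Contribution at this volume is 162,530 × €8.44 = €1,371,753.20.
Operating income = contribution − fixed costs = €1,371,753.20 − €678,600 = €693,153.20.
Degree of operating leverage = €1,371,753.20 / €693,153.20 = 1.9790.

1.98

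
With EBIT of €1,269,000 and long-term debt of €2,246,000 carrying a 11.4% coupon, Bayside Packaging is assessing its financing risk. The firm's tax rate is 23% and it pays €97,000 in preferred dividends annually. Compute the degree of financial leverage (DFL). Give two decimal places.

1.43

Interest = €256,044.00.
Preferred dividends grossed up pre-tax: €97,000 / (1 − 0.23) = €125,974.03.
DFL = EBIT ÷ [EBIT − I − D_p/(1−t)] = €1,269,000 ÷ [€1,269,000 − €256,044.00 − €125,974.03] = €1,269,000 ÷ €886,981.97 = 1.4307.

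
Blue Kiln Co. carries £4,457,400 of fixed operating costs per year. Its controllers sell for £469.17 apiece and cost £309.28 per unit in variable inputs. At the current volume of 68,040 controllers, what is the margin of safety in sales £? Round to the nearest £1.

£18,842,845

Unit CM = price − variable cost = £469.17 − £309.28 = £159.89. Break-even units = £4,457,400 ÷ £159.89 = 27,877.92; break-even revenue = 27,877.92 × £469.17 = £13,079,481.88.
Actual sales revenue = 68,040 × £469.17 = £31,922,326.80.
Margin of safety = £31,922,326.80 − £13,079,481.88 = £18,842,845.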